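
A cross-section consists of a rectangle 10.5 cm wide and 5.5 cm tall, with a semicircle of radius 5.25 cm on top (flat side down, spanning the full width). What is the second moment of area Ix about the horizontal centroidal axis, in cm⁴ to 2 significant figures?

Split into non-overlapping primitives; take the origin at the lower-left of the bounding box.
Rectangular body: 10.5 × 5.5, A = 57.75 cm², y = 2.75 cm, Ī = 145.6 cm⁴.
Semicircular cap: semicircle r = 5.25, A = 43.3 cm², y = 7.728 cm, Ī = 83.38 cm⁴.
Centroid: ȳ = ΣA·y / ΣA = 4.883 cm.
Transfer each piece to the horizontal centroidal axis using Ī + A·d² with d = y − 4.883:
  rectangular body: d = -2.133 cm → contributes +408.3 cm⁴
  semicircular cap: d = 2.845 cm → contributes +433.9 cm⁴
Total I = 842.2 cm⁴.

Ix ≈ 840 cm⁴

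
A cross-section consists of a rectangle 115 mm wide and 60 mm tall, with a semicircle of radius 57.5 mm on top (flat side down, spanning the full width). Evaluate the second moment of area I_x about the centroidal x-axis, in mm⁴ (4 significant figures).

Break the section into simple shapes (no overlaps), measuring from the bottom-left corner of the bounding box.
Rectangular body: 115 × 60, A = 6 900 mm², y = 30 mm, Ī = 2 070 000 mm⁴.
Semicircular cap: semicircle r = 57.5, A = 5193.45 mm², y = 84.4038 mm, Ī = 1 199 785 mm⁴.
Centroid: ȳ = ΣA·y / ΣA = 53.3633 mm.
Transfer each piece to the centroidal x-axis using Ī + A·d² with d = y − 53.3633:
  rectangular body: d = -23.3633 mm → contributes +5 836 326 mm⁴
  semicircular cap: d = 31.0404 mm → contributes +6 203 718 mm⁴
Total I = 12 040 044 mm⁴.

I_x ≈ 1.204 × 10⁷ mm⁴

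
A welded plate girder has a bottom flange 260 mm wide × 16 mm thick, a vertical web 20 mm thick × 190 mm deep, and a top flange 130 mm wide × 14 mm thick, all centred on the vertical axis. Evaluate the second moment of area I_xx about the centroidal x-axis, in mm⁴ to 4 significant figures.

Decompose the section into non-overlapping parts with the origin at the bottom-left of its bounding rectangle.
Bottom plate: 260 × 16, A = 4 160 mm², y = 8 mm, Ī = 88746.7 mm⁴.
Web plate: 20 × 190, A = 3 800 mm², y = 111 mm, Ī = 11 431 667 mm⁴.
Top plate: 130 × 14, A = 1 820 mm², y = 213 mm, Ī = 29726.7 mm⁴.
Centroid: ȳ = ΣA·y / ΣA = 86.1697 mm.
Transfer each piece to the centroidal x-axis using Ī + A·d² with d = y − 86.1697:
  bottom plate: d = -78.1697 mm → contributes +25 508 457 mm⁴
  web plate: d = 24.8303 mm → contributes +13 774 527 mm⁴
  top plate: d = 126.83 mm → contributes +29 306 094 mm⁴
Total I = 68 589 078 mm⁴.

I_xx ≈ 6.859 × 10⁷ mm⁴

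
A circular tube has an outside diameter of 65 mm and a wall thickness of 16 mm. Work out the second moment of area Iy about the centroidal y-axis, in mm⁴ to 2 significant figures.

Decompose the section into non-overlapping parts with the origin at the bottom-left of its bounding rectangle.
Outer circle: ⌀65, A = 3 318 mm², x = 32.5 mm, Ī = 876 241 mm⁴.
Bore (subtracted): ⌀33, A = 855.3 mm², x = 32.5 mm, Ī = 58 214 mm⁴.
By symmetry the centroid is at mid-width, x̄ = 32.5 mm.
All pieces are centred on the centroidal y-axis, so I = ΣĪ (holes subtracted) = 818 027 mm⁴.

Iy ≈ 8.2 × 10⁵ mm⁴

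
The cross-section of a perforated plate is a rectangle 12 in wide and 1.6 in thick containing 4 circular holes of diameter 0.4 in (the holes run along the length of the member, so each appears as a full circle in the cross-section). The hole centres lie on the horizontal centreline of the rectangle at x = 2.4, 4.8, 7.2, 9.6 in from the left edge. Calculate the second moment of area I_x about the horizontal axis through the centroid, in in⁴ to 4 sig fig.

Break the section into simple shapes (no overlaps), measuring from the bottom-left corner of the bounding box.
Plate: 12 × 1.6, A = 19.2 in², y = 0.8 in, Ī = 4.096 in⁴.
Hole 1 (subtracted): ⌀0.4, A = 0.125664 in², y = 0.8 in, Ī = 0.00125664 in⁴.
Hole 2 (subtracted): ⌀0.4, A = 0.125664 in², y = 0.8 in, Ī = 0.00125664 in⁴.
Hole 3 (subtracted): ⌀0.4, A = 0.125664 in², y = 0.8 in, Ī = 0.00125664 in⁴.
Hole 4 (subtracted): ⌀0.4, A = 0.125664 in², y = 0.8 in, Ī = 0.00125664 in⁴.
By symmetry the centroid is at mid-height, ȳ = 0.8 in.
All pieces are centred on the horizontal axis through the centroid, so I = ΣĪ (holes subtracted) = 4.09097 in⁴.

I_x ≈ 4.091 in⁴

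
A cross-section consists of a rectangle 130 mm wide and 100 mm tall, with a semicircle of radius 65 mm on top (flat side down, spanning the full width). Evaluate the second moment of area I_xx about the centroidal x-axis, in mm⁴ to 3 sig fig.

Break the section into simple shapes (no overlaps), measuring from the bottom-left corner of the bounding box.
Rectangular body: 130 × 100, A = 13 000 mm², y = 50 mm, Ī = 10 833 333 mm⁴.
Semicircular cap: semicircle r = 65, A = 6636.6 mm², y = 127.59 mm, Ī = 1 959 230 mm⁴.
Centroid: ȳ = ΣA·y / ΣA = 76.222 mm.
Transfer each piece to the centroidal x-axis using Ī + A·d² with d = y − 76.222:
  rectangular body: d = -26.222 mm → contributes +19 772 142 mm⁴
  semicircular cap: d = 51.365 mm → contributes +19 468 837 mm⁴
Total I = 39 240 978 mm⁴.

I_xx ≈ 3.92 × 10⁷ mm⁴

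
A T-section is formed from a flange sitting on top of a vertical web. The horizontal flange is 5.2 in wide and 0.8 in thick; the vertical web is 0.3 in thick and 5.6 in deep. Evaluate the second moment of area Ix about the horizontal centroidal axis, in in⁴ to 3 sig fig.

Treat the section as a set of non-overlapping primitives; coordinates are from the bounding-box lower-left.
Flange: 5.2 × 0.8, A = 4.16 in², y = 6 in, Ī = 0.22187 in⁴.
Web: 0.3 × 5.6, A = 1.68 in², y = 2.8 in, Ī = 4.3904 in⁴.
Centroid: ȳ = ΣA·y / ΣA = 5.0795 in.
Transfer each piece to the horizontal centroidal axis using Ī + A·d² with d = y − 5.0795:
  flange: d = 0.92055 in → contributes +3.7471 in⁴
  web: d = -2.2795 in → contributes +13.12 in⁴
Total I = 16.867 in⁴.

Ix ≈ 16.9 in⁴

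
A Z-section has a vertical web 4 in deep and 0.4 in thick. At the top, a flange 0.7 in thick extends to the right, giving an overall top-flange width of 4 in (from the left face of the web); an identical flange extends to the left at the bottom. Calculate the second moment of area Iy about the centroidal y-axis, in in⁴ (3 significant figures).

Iy ≈ 25.6 in⁴

Treat the section as a set of non-overlapping primitives; coordinates are from the bounding-box lower-left.
Web: 0.4 × 4, A = 1.6 in², x = 3.8 in, Ī = 0.021333 in⁴.
Top flange (beyond web): 3.6 × 0.7, A = 2.52 in², x = 5.8 in, Ī = 2.7216 in⁴.
Bottom flange (beyond web): 3.6 × 0.7, A = 2.52 in², x = 1.8 in, Ī = 2.7216 in⁴.
Centroid: x̄ = ΣA·x / ΣA = 3.8 in.
Transfer each piece to the centroidal y-axis using Ī + A·d² with d = x − 3.8:
  web: d = 0 in → contributes +0.021333 in⁴
  top flange (beyond web): d = 2 in → contributes +12.802 in⁴
  bottom flange (beyond web): d = -2 in → contributes +12.802 in⁴
Total I = 25.625 in⁴.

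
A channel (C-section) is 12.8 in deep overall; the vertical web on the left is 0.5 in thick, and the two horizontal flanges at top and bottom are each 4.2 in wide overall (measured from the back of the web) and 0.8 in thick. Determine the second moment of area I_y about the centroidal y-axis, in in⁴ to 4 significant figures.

I_y ≈ 20.45 in⁴

Split into non-overlapping primitives; take the origin at the lower-left of the bounding box.
Web: 0.5 × 12.8, A = 6.4 in², x = 0.25 in, Ī = 0.133333 in⁴.
Top flange (beyond web): 3.7 × 0.8, A = 2.96 in², x = 2.35 in, Ī = 3.37687 in⁴.
Bottom flange (beyond web): 3.7 × 0.8, A = 2.96 in², x = 2.35 in, Ī = 3.37687 in⁴.
Centroid: x̄ = ΣA·x / ΣA = 1.25909 in.
Transfer each piece to the centroidal y-axis using Ī + A·d² with d = x − 1.25909:
  web: d = -1.00909 in → contributes +6.65023 in⁴
  top flange (beyond web): d = 1.09091 in → contributes +6.89951 in⁴
  bottom flange (beyond web): d = 1.09091 in → contributes +6.89951 in⁴
Total I = 20.4492 in⁴.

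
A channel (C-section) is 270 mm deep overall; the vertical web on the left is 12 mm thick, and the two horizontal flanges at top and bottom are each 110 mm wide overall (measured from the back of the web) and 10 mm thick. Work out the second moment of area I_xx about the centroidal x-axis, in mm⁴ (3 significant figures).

I_xx ≈ 5.28 × 10⁷ mm⁴

Treat the section as a set of non-overlapping primitives; coordinates are from the bounding-box lower-left.
Web: 12 × 270, A = 3 240 mm², y = 135 mm, Ī = 19 683 000 mm⁴.
Top flange (beyond web): 98 × 10, A = 980 mm², y = 265 mm, Ī = 8166.7 mm⁴.
Bottom flange (beyond web): 98 × 10, A = 980 mm², y = 5 mm, Ī = 8166.7 mm⁴.
By symmetry the centroid is at mid-height, ȳ = 135 mm.
Transfer each piece to the centroidal x-axis using Ī + A·d² with d = y − 135:
  web: d = 0 mm → contributes +19 683 000 mm⁴
  top flange (beyond web): d = 130 mm → contributes +16 570 167 mm⁴
  bottom flange (beyond web): d = -130 mm → contributes +16 570 167 mm⁴
Total I = 52 823 333 mm⁴.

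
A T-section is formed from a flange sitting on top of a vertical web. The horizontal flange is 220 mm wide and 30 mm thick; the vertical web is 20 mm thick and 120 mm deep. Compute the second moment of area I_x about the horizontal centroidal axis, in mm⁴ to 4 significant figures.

Break the section into simple shapes (no overlaps), measuring from the bottom-left corner of the bounding box.
Flange: 220 × 30, A = 6 600 mm², y = 135 mm, Ī = 495 000 mm⁴.
Web: 20 × 120, A = 2 400 mm², y = 60 mm, Ī = 2 880 000 mm⁴.
Centroid: ȳ = ΣA·y / ΣA = 115 mm.
Transfer each piece to the horizontal centroidal axis using Ī + A·d² with d = y − 115:
  flange: d = 20 mm → contributes +3 135 000 mm⁴
  web: d = -55 mm → contributes +10 140 000 mm⁴
Total I = 13 275 000 mm⁴.

I_x ≈ 1.328 × 10⁷ mm⁴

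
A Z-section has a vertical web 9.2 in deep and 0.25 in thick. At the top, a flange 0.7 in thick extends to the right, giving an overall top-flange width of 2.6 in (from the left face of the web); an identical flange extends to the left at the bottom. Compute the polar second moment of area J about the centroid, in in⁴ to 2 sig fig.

J ≈ 83 in⁴

Break the section into simple shapes (no overlaps), measuring from the bottom-left corner of the bounding box.
Web: 0.25 × 9.2, A = 2.3 in², y = 4.6 in, Ī = 16.22 in⁴.
Top flange (beyond web): 2.35 × 0.7, A = 1.645 in², y = 8.85 in, Ī = 0.06717 in⁴.
Bottom flange (beyond web): 2.35 × 0.7, A = 1.645 in², y = 0.35 in, Ī = 0.06717 in⁴.
Centroid: ȳ = ΣA·y / ΣA = 4.6 in.
Transfer each piece to the centroidal x-axis using Ī + A·d² with d = y − 4.6:
  web: d = 0 in → contributes +16.22 in⁴
  top flange (beyond web): d = 4.25 in → contributes +29.78 in⁴
  bottom flange (beyond web): d = -4.25 in → contributes +29.78 in⁴
Total I = 75.78 in⁴.
For the y-axis: x̄ = 2.475 in.
Repeating about the centroidal y-axis gives I_y = 7.086 in⁴.
Polar second moment: J = I_x + I_y = 82.87 in⁴.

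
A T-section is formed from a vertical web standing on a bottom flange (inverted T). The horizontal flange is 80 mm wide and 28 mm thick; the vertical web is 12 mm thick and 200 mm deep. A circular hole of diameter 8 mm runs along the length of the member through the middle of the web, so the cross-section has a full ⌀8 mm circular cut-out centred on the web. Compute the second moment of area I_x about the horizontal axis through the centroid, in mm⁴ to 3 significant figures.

Break the section into simple shapes (no overlaps), measuring from the bottom-left corner of the bounding box.
Flange: 80 × 28, A = 2 240 mm², y = 14 mm, Ī = 146 347 mm⁴.
Web: 12 × 200, A = 2 400 mm², y = 128 mm, Ī = 8 000 000 mm⁴.
Hole (subtracted): ⌀8, A = 50.265 mm², y = 128 mm, Ī = 201.06 mm⁴.
Centroid: ȳ = ΣA·y / ΣA = 72.363 mm.
Transfer each piece to the horizontal axis through the centroid using Ī + A·d² with d = y − 72.363:
  flange: d = -58.363 mm → contributes +7 776 270 mm⁴
  web: d = 55.637 mm → contributes +15 429 197 mm⁴
  hole: d = 55.637 mm → contributes −155 798 mm⁴
Total I = 23 049 669 mm⁴.

I_x ≈ 2.30 × 10⁷ mm⁴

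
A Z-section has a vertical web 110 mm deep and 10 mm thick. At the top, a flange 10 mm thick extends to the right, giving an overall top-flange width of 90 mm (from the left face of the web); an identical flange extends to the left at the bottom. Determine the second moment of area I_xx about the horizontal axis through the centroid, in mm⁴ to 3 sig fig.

I_xx ≈ 5.12 × 10⁶ mm⁴

Break the section into simple shapes (no overlaps), measuring from the bottom-left corner of the bounding box.
Web: 10 × 110, A = 1 100 mm², y = 55 mm, Ī = 1 109 167 mm⁴.
Top flange (beyond web): 80 × 10, A = 800 mm², y = 105 mm, Ī = 6666.7 mm⁴.
Bottom flange (beyond web): 80 × 10, A = 800 mm², y = 5 mm, Ī = 6666.7 mm⁴.
Centroid: ȳ = ΣA·y / ΣA = 55 mm.
Transfer each piece to the horizontal axis through the centroid using Ī + A·d² with d = y − 55:
  web: d = 0 mm → contributes +1 109 167 mm⁴
  top flange (beyond web): d = 50 mm → contributes +2 006 667 mm⁴
  bottom flange (beyond web): d = -50 mm → contributes +2 006 667 mm⁴
Total I = 5 122 500 mm⁴.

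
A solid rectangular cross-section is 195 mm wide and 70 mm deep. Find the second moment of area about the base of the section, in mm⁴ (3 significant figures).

I_base ≈ 2.23 × 10⁷ mm⁴

The section: 195 × 70, A = 13 650 mm², y = 35 mm, Ī = 5 573 750 mm⁴.
Transfer it to the bottom edge using Ī + A·d² with d = y − 0:
  the section: d = 35 mm → contributes +22 295 000 mm⁴
Total I = 22 295 000 mm⁴.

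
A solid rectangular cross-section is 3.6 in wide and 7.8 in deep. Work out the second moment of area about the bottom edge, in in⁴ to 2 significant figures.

I_base ≈ 570 in⁴

The section: 3.6 × 7.8, A = 28.08 in², y = 3.9 in, Ī = 142.4 in⁴.
Transfer it to a horizontal axis along the bottom face using Ī + A·d² with d = y − 0:
  the section: d = 3.9 in → contributes +569.5 in⁴
Total I = 569.5 in⁴.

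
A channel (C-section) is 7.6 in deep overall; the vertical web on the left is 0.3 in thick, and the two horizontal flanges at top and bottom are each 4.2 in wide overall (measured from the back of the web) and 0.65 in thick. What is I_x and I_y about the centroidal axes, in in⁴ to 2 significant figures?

I_x ≈ 72 in⁴, I_y ≈ 13 in⁴

Break the section into simple shapes (no overlaps), measuring from the bottom-left corner of the bounding box.
Web: 0.3 × 7.6, A = 2.28 in², y = 3.8 in, Ī = 10.97 in⁴.
Top flange (beyond web): 3.9 × 0.65, A = 2.535 in², y = 7.275 in, Ī = 0.08925 in⁴.
Bottom flange (beyond web): 3.9 × 0.65, A = 2.535 in², y = 0.325 in, Ī = 0.08925 in⁴.
By symmetry the centroid is at mid-height, ȳ = 3.8 in.
Transfer each piece to the centroidal x-axis using Ī + A·d² with d = y − 3.8:
  web: d = 0 in → contributes +10.97 in⁴
  top flange (beyond web): d = 3.475 in → contributes +30.7 in⁴
  bottom flange (beyond web): d = -3.475 in → contributes +30.7 in⁴
Total I = 72.38 in⁴.
For the y-axis: x̄ = 1.599 in.
Repeating about the centroidal y-axis gives I_y = 13.38 in⁴.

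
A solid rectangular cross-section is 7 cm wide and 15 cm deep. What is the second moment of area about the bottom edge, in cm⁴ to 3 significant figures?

I_base ≈ 7880 cm⁴

The section: 7 × 15, A = 105 cm², y = 7.5 cm, Ī = 1968.8 cm⁴.
Transfer it to the base of the section using Ī + A·d² with d = y − 0:
  the section: d = 7.5 cm → contributes +7 875 cm⁴
Total I = 7 875 cm⁴.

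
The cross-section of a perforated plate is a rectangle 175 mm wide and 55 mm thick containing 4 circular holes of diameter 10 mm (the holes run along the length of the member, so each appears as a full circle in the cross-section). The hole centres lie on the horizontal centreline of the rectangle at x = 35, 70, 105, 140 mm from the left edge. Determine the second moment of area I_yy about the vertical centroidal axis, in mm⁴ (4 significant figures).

I_yy ≈ 2.408 × 10⁷ mm⁴

Treat the section as a set of non-overlapping primitives; coordinates are from the bounding-box lower-left.
Plate: 175 × 55, A = 9 625 mm², x = 87.5 mm, Ī = 24 563 802 mm⁴.
Hole 1 (subtracted): ⌀10, A = 78.5398 mm², x = 35 mm, Ī = 490.874 mm⁴.
Hole 2 (subtracted): ⌀10, A = 78.5398 mm², x = 70 mm, Ī = 490.874 mm⁴.
Hole 3 (subtracted): ⌀10, A = 78.5398 mm², x = 105 mm, Ī = 490.874 mm⁴.
Hole 4 (subtracted): ⌀10, A = 78.5398 mm², x = 140 mm, Ī = 490.874 mm⁴.
By symmetry the centroid is at mid-width, x̄ = 87.5 mm.
Transfer each piece to the vertical centroidal axis using Ī + A·d² with d = x − 87.5:
  plate: d = 0 mm → contributes +24 563 802 mm⁴
  hole 1: d = -52.5 mm → contributes −216 966 mm⁴
  hole 2: d = -17.5 mm → contributes −24543.7 mm⁴
  hole 3: d = 17.5 mm → contributes −24543.7 mm⁴
  hole 4: d = 52.5 mm → contributes −216 966 mm⁴
Total I = 24 080 782 mm⁴.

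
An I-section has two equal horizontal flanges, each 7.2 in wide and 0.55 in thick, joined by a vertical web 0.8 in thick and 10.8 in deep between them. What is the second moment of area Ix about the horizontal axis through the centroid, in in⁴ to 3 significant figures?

Ix ≈ 339 in⁴

Split into non-overlapping primitives; take the origin at the lower-left of the bounding box.
Bottom flange: 7.2 × 0.55, A = 3.96 in², y = 0.275 in, Ī = 0.099825 in⁴.
Web: 0.8 × 10.8, A = 8.64 in², y = 5.95 in, Ī = 83.981 in⁴.
Top flange: 7.2 × 0.55, A = 3.96 in², y = 11.625 in, Ī = 0.099825 in⁴.
By symmetry the centroid is at mid-height, ȳ = 5.95 in.
Transfer each piece to the horizontal axis through the centroid using Ī + A·d² with d = y − 5.95:
  bottom flange: d = -5.675 in → contributes +127.63 in⁴
  web: d = 0 in → contributes +83.981 in⁴
  top flange: d = 5.675 in → contributes +127.63 in⁴
Total I = 339.25 in⁴.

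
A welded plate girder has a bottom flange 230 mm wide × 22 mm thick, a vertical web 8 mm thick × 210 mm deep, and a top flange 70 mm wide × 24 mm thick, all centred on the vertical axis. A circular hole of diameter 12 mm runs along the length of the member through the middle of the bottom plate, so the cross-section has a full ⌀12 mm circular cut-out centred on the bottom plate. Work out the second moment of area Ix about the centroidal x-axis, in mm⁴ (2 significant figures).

Treat the section as a set of non-overlapping primitives; coordinates are from the bounding-box lower-left.
Bottom plate: 230 × 22, A = 5 060 mm², y = 11 mm, Ī = 204 087 mm⁴.
Web plate: 8 × 210, A = 1 680 mm², y = 127 mm, Ī = 6 174 000 mm⁴.
Top plate: 70 × 24, A = 1 680 mm², y = 244 mm, Ī = 80 640 mm⁴.
Hole (subtracted): ⌀12, A = 113.1 mm², y = 11 mm, Ī = 1 018 mm⁴.
Centroid: ȳ = ΣA·y / ΣA = 81.58 mm.
Transfer each piece to the centroidal x-axis using Ī + A·d² with d = y − 81.58:
  bottom plate: d = -70.58 mm → contributes +25 412 278 mm⁴
  web plate: d = 45.42 mm → contributes +9 639 455 mm⁴
  top plate: d = 162.4 mm → contributes +44 398 235 mm⁴
  hole: d = -70.58 mm → contributes −564 453 mm⁴
Total I = 78 885 516 mm⁴.

Ix ≈ 7.9 × 10⁷ mm⁴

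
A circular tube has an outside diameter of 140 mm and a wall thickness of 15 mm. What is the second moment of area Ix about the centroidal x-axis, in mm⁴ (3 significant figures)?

Ix ≈ 1.17 × 10⁷ mm⁴

Break the section into simple shapes (no overlaps), measuring from the bottom-left corner of the bounding box.
Outer circle: ⌀140, A = 15 394 mm², y = 70 mm, Ī = 18 857 410 mm⁴.
Bore (subtracted): ⌀110, A = 9503.3 mm², y = 70 mm, Ī = 7 186 884 mm⁴.
By symmetry the centroid is at mid-height, ȳ = 70 mm.
All pieces are centred on the centroidal x-axis, so I = ΣĪ (holes subtracted) = 11 670 526 mm⁴.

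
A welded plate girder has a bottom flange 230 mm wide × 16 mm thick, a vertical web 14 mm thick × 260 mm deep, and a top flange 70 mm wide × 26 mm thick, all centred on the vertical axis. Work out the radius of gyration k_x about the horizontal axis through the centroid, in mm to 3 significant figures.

k_x ≈ 115 mm

Break the section into simple shapes (no overlaps), measuring from the bottom-left corner of the bounding box.
Bottom plate: 230 × 16, A = 3 680 mm², y = 8 mm, Ī = 78 507 mm⁴.
Web plate: 14 × 260, A = 3 640 mm², y = 146 mm, Ī = 20 505 333 mm⁴.
Top plate: 70 × 26, A = 1 820 mm², y = 289 mm, Ī = 102 527 mm⁴.
Centroid: ȳ = ΣA·y / ΣA = 118.91 mm.
Transfer each piece to the horizontal axis through the centroid using Ī + A·d² with d = y − 118.91:
  bottom plate: d = -110.91 mm → contributes +45 348 309 mm⁴
  web plate: d = 27.088 mm → contributes +23 176 126 mm⁴
  top plate: d = 170.09 mm → contributes +52 754 703 mm⁴
Total I = 121 279 137 mm⁴.
Radius of gyration: k = √(I/A) = √(121 279 137 / 9 140) = 115.19 mm.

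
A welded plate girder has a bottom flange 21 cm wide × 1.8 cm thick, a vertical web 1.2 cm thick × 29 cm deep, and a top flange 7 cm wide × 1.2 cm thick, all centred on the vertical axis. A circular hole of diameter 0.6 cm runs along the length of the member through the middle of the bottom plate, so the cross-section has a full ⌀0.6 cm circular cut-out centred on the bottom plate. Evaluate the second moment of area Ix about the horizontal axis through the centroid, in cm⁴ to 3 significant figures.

Decompose the section into non-overlapping parts with the origin at the bottom-left of its bounding rectangle.
Bottom plate: 21 × 1.8, A = 37.8 cm², y = 0.9 cm, Ī = 10.206 cm⁴.
Web plate: 1.2 × 29, A = 34.8 cm², y = 16.3 cm, Ī = 2438.9 cm⁴.
Top plate: 7 × 1.2, A = 8.4 cm², y = 31.4 cm, Ī = 1.008 cm⁴.
Hole (subtracted): ⌀0.6, A = 0.28274 cm², y = 0.9 cm, Ī = 0.0063617 cm⁴.
Centroid: ȳ = ΣA·y / ΣA = 10.714 cm.
Transfer each piece to the horizontal axis through the centroid using Ī + A·d² with d = y − 10.714:
  bottom plate: d = -9.8135 cm → contributes +3650.5 cm⁴
  web plate: d = 5.5865 cm → contributes +3 525 cm⁴
  top plate: d = 20.686 cm → contributes +3595.6 cm⁴
  hole: d = -9.8135 cm → contributes −27.236 cm⁴
Total I = 10 744 cm⁴.

Ix ≈ 1.07 × 10⁴ cm⁴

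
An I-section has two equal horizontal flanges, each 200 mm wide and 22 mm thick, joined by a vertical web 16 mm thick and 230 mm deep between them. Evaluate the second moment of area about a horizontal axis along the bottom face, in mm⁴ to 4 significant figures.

Decompose the section into non-overlapping parts with the origin at the bottom-left of its bounding rectangle.
Bottom flange: 200 × 22, A = 4 400 mm², y = 11 mm, Ī = 177 467 mm⁴.
Web: 16 × 230, A = 3 680 mm², y = 137 mm, Ī = 16 222 667 mm⁴.
Top flange: 200 × 22, A = 4 400 mm², y = 263 mm, Ī = 177 467 mm⁴.
Transfer each piece to the bottom edge using Ī + A·d² with d = y − 0:
  bottom flange: d = 11 mm → contributes +709 867 mm⁴
  web: d = 137 mm → contributes +85 292 587 mm⁴
  top flange: d = 263 mm → contributes +304 521 067 mm⁴
Total I = 390 523 520 mm⁴.

I_base ≈ 3.905 × 10⁸ mm⁴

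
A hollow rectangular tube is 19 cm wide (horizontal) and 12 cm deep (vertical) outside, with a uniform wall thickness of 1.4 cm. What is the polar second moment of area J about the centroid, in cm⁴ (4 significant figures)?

Break the section into simple shapes (no overlaps), measuring from the bottom-left corner of the bounding box.
Outer rectangle: 19 × 12, A = 228 cm², y = 6 cm, Ī = 2 736 cm⁴.
Inner void (subtracted): 16.2 × 9.2, A = 149.04 cm², y = 6 cm, Ī = 1051.23 cm⁴.
By symmetry the centroid is at mid-height, ȳ = 6 cm.
All pieces are centred on the centroidal x-axis, so I = ΣĪ (holes subtracted) = 1684.77 cm⁴.
Repeating about the centroidal y-axis gives I_y = 3599.5 cm⁴.
Polar second moment: J = I_x + I_y = 5284.27 cm⁴.

J ≈ 5284 cm⁴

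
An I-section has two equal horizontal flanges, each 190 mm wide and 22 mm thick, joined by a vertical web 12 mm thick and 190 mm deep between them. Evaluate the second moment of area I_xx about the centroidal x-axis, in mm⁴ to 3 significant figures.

I_xx ≈ 1.01 × 10⁸ mm⁴

Break the section into simple shapes (no overlaps), measuring from the bottom-left corner of the bounding box.
Bottom flange: 190 × 22, A = 4 180 mm², y = 11 mm, Ī = 168 593 mm⁴.
Web: 12 × 190, A = 2 280 mm², y = 117 mm, Ī = 6 859 000 mm⁴.
Top flange: 190 × 22, A = 4 180 mm², y = 223 mm, Ī = 168 593 mm⁴.
By symmetry the centroid is at mid-height, ȳ = 117 mm.
Transfer each piece to the centroidal x-axis using Ī + A·d² with d = y − 117:
  bottom flange: d = -106 mm → contributes +47 135 073 mm⁴
  web: d = 0 mm → contributes +6 859 000 mm⁴
  top flange: d = 106 mm → contributes +47 135 073 mm⁴
Total I = 101 129 147 mm⁴.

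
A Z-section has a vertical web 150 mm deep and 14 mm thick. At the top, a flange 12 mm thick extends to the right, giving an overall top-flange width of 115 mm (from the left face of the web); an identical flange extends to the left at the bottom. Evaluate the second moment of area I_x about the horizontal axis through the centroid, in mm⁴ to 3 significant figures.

Treat the section as a set of non-overlapping primitives; coordinates are from the bounding-box lower-left.
Web: 14 × 150, A = 2 100 mm², y = 75 mm, Ī = 3 937 500 mm⁴.
Top flange (beyond web): 101 × 12, A = 1 212 mm², y = 144 mm, Ī = 14 544 mm⁴.
Bottom flange (beyond web): 101 × 12, A = 1 212 mm², y = 6 mm, Ī = 14 544 mm⁴.
Centroid: ȳ = ΣA·y / ΣA = 75 mm.
Transfer each piece to the horizontal axis through the centroid using Ī + A·d² with d = y − 75:
  web: d = 0 mm → contributes +3 937 500 mm⁴
  top flange (beyond web): d = 69 mm → contributes +5 784 876 mm⁴
  bottom flange (beyond web): d = -69 mm → contributes +5 784 876 mm⁴
Total I = 15 507 252 mm⁴.

I_x ≈ 1.55 × 10⁷ mm⁴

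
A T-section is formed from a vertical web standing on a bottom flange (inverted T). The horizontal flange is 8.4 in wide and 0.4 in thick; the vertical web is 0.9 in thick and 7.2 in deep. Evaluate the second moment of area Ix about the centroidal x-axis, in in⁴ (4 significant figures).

Break the section into simple shapes (no overlaps), measuring from the bottom-left corner of the bounding box.
Flange: 8.4 × 0.4, A = 3.36 in², y = 0.2 in, Ī = 0.0448 in⁴.
Web: 0.9 × 7.2, A = 6.48 in², y = 4 in, Ī = 27.9936 in⁴.
Centroid: ȳ = ΣA·y / ΣA = 2.70244 in.
Transfer each piece to the centroidal x-axis using Ī + A·d² with d = y − 2.70244:
  flange: d = -2.50244 in → contributes +21.0858 in⁴
  web: d = 1.29756 in → contributes +38.9037 in⁴
Total I = 59.9895 in⁴.

Ix ≈ 59.99 in⁴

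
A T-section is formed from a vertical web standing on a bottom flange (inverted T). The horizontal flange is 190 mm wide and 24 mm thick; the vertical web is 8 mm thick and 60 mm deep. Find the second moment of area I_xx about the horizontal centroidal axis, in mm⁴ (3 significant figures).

Decompose the section into non-overlapping parts with the origin at the bottom-left of its bounding rectangle.
Flange: 190 × 24, A = 4 560 mm², y = 12 mm, Ī = 218 880 mm⁴.
Web: 8 × 60, A = 480 mm², y = 54 mm, Ī = 144 000 mm⁴.
Centroid: ȳ = ΣA·y / ΣA = 16 mm.
Transfer each piece to the horizontal centroidal axis using Ī + A·d² with d = y − 16:
  flange: d = -4 mm → contributes +291 840 mm⁴
  web: d = 38 mm → contributes +837 120 mm⁴
Total I = 1 128 960 mm⁴.

I_xx ≈ 1.13 × 10⁶ mm⁴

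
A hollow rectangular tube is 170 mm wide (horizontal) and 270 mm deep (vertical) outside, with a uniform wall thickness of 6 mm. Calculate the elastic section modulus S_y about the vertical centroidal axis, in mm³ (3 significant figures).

S_y ≈ 3.03 × 10⁵ mm³

Break the section into simple shapes (no overlaps), measuring from the bottom-left corner of the bounding box.
Outer rectangle: 170 × 270, A = 45 900 mm², x = 85 mm, Ī = 110 542 500 mm⁴.
Inner void (subtracted): 158 × 258, A = 40 764 mm², x = 85 mm, Ī = 84 802 708 mm⁴.
By symmetry the centroid is at mid-width, x̄ = 85 mm.
All pieces are centred on the vertical centroidal axis, so I = ΣĪ (holes subtracted) = 25 739 792 mm⁴.
Extreme fibre distance c = 85 mm; S = I/c = 302 821 mm³.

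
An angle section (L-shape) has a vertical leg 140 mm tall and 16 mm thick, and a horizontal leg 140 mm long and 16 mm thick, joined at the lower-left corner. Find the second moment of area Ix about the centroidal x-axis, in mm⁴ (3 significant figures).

Ix ≈ 7.75 × 10⁶ mm⁴

Split into non-overlapping primitives; take the origin at the lower-left of the bounding box.
Vertical leg: 16 × 140, A = 2 240 mm², y = 70 mm, Ī = 3 658 667 mm⁴.
Horizontal leg (remainder): 124 × 16, A = 1 984 mm², y = 8 mm, Ī = 42 325 mm⁴.
Centroid: ȳ = ΣA·y / ΣA = 40.879 mm.
Transfer each piece to the centroidal x-axis using Ī + A·d² with d = y − 40.879:
  vertical leg: d = 29.121 mm → contributes +5 558 287 mm⁴
  horizontal leg (remainder): d = -32.879 mm → contributes +2 187 058 mm⁴
Total I = 7 745 346 mm⁴.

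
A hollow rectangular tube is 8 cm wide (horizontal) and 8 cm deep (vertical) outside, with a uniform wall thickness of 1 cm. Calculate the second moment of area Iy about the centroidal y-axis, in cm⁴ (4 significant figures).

Split into non-overlapping primitives; take the origin at the lower-left of the bounding box.
Outer rectangle: 8 × 8, A = 64 cm², x = 4 cm, Ī = 341.333 cm⁴.
Inner void (subtracted): 6 × 6, A = 36 cm², x = 4 cm, Ī = 108 cm⁴.
By symmetry the centroid is at mid-width, x̄ = 4 cm.
All pieces are centred on the centroidal y-axis, so I = ΣĪ (holes subtracted) = 233.333 cm⁴.

Iy ≈ 233.3 cm⁴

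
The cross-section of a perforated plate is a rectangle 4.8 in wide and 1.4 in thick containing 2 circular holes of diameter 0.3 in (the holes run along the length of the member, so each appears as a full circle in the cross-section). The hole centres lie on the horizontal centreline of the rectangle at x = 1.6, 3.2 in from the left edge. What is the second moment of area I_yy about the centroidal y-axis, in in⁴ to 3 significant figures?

Decompose the section into non-overlapping parts with the origin at the bottom-left of its bounding rectangle.
Plate: 4.8 × 1.4, A = 6.72 in², x = 2.4 in, Ī = 12.902 in⁴.
Hole 1 (subtracted): ⌀0.3, A = 0.070686 in², x = 1.6 in, Ī = 0.00039761 in⁴.
Hole 2 (subtracted): ⌀0.3, A = 0.070686 in², x = 3.2 in, Ī = 0.00039761 in⁴.
By symmetry the centroid is at mid-width, x̄ = 2.4 in.
Transfer each piece to the centroidal y-axis using Ī + A·d² with d = x − 2.4:
  plate: d = 0 in → contributes +12.902 in⁴
  hole 1: d = -0.8 in → contributes −0.045637 in⁴
  hole 2: d = 0.8 in → contributes −0.045637 in⁴
Total I = 12.811 in⁴.

I_yy ≈ 12.8 in⁴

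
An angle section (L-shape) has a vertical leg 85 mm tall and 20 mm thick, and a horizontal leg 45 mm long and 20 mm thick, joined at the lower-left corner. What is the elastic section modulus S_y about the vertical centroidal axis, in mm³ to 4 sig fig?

Decompose the section into non-overlapping parts with the origin at the bottom-left of its bounding rectangle.
Vertical leg: 20 × 85, A = 1 700 mm², x = 10 mm, Ī = 56666.7 mm⁴.
Horizontal leg (remainder): 25 × 20, A = 500 mm², x = 32.5 mm, Ī = 26041.7 mm⁴.
Centroid: x̄ = ΣA·x / ΣA = 15.1136 mm.
Transfer each piece to the vertical centroidal axis using Ī + A·d² with d = x − 15.1136:
  vertical leg: d = -5.11364 mm → contributes +101 120 mm⁴
  horizontal leg (remainder): d = 17.3864 mm → contributes +177 184 mm⁴
Total I = 278 305 mm⁴.
Extreme fibre distance c = 29.8864 mm; S = I/c = 9312.1 mm³.

S_y ≈ 9312 mm³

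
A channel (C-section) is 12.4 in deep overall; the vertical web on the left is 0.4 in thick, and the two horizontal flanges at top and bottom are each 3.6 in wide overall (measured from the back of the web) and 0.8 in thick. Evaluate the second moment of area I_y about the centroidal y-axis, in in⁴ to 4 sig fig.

I_y ≈ 12.60 in⁴

Treat the section as a set of non-overlapping primitives; coordinates are from the bounding-box lower-left.
Web: 0.4 × 12.4, A = 4.96 in², x = 0.2 in, Ī = 0.0661333 in⁴.
Top flange (beyond web): 3.2 × 0.8, A = 2.56 in², x = 2 in, Ī = 2.18453 in⁴.
Bottom flange (beyond web): 3.2 × 0.8, A = 2.56 in², x = 2 in, Ī = 2.18453 in⁴.
Centroid: x̄ = ΣA·x / ΣA = 1.11429 in.
Transfer each piece to the centroidal y-axis using Ī + A·d² with d = x − 1.11429:
  web: d = -0.914286 in → contributes +4.21229 in⁴
  top flange (beyond web): d = 0.885714 in → contributes +4.19283 in⁴
  bottom flange (beyond web): d = 0.885714 in → contributes +4.19283 in⁴
Total I = 12.5979 in⁴.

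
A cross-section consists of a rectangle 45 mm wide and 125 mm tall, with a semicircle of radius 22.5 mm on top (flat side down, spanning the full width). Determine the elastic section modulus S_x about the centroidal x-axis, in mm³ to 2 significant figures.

S_x ≈ 1.4 × 10⁵ mm³

Break the section into simple shapes (no overlaps), measuring from the bottom-left corner of the bounding box.
Rectangular body: 45 × 125, A = 5 625 mm², y = 62.5 mm, Ī = 7 324 219 mm⁴.
Semicircular cap: semicircle r = 22.5, A = 795.2 mm², y = 134.5 mm, Ī = 28 130 mm⁴.
Centroid: ȳ = ΣA·y / ΣA = 71.42 mm.
Transfer each piece to the centroidal x-axis using Ī + A·d² with d = y − 71.42:
  rectangular body: d = -8.924 mm → contributes +7 772 193 mm⁴
  semicircular cap: d = 63.13 mm → contributes +3 196 896 mm⁴
Total I = 10 969 088 mm⁴.
Extreme fibre distance c = 76.08 mm; S = I/c = 144 186 mm³.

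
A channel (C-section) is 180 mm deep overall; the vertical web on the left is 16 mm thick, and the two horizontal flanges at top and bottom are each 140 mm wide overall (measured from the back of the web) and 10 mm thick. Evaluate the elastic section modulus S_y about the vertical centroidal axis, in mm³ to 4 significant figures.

Split into non-overlapping primitives; take the origin at the lower-left of the bounding box.
Web: 16 × 180, A = 2 880 mm², x = 8 mm, Ī = 61 440 mm⁴.
Top flange (beyond web): 124 × 10, A = 1 240 mm², x = 78 mm, Ī = 1 588 853 mm⁴.
Bottom flange (beyond web): 124 × 10, A = 1 240 mm², x = 78 mm, Ī = 1 588 853 mm⁴.
Centroid: x̄ = ΣA·x / ΣA = 40.3881 mm.
Transfer each piece to the vertical centroidal axis using Ī + A·d² with d = x − 40.3881:
  web: d = -32.3881 mm → contributes +3 082 521 mm⁴
  top flange (beyond web): d = 37.6119 mm → contributes +3 343 029 mm⁴
  bottom flange (beyond web): d = 37.6119 mm → contributes +3 343 029 mm⁴
Total I = 9 768 580 mm⁴.
Extreme fibre distance c = 99.6119 mm; S = I/c = 98066.4 mm³.

S_y ≈ 9.807 × 10⁴ mm³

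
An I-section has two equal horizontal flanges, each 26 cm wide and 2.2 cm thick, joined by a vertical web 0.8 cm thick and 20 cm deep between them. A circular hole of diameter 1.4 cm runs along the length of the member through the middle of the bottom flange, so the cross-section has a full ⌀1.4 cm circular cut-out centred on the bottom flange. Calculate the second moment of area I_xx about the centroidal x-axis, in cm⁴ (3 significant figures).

Treat the section as a set of non-overlapping primitives; coordinates are from the bounding-box lower-left.
Bottom flange: 26 × 2.2, A = 57.2 cm², y = 1.1 cm, Ī = 23.071 cm⁴.
Web: 0.8 × 20, A = 16 cm², y = 12.2 cm, Ī = 533.33 cm⁴.
Top flange: 26 × 2.2, A = 57.2 cm², y = 23.3 cm, Ī = 23.071 cm⁴.
Hole (subtracted): ⌀1.4, A = 1.5394 cm², y = 1.1 cm, Ī = 0.18857 cm⁴.
Centroid: ȳ = ΣA·y / ΣA = 12.333 cm.
Transfer each piece to the centroidal x-axis using Ī + A·d² with d = y − 12.333:
  bottom flange: d = -11.233 cm → contributes +7240.1 cm⁴
  web: d = -0.1326 cm → contributes +533.61 cm⁴
  top flange: d = 10.967 cm → contributes +6903.3 cm⁴
  hole: d = -11.233 cm → contributes −194.41 cm⁴
Total I = 14 483 cm⁴.

I_xx ≈ 1.45 × 10⁴ cm⁴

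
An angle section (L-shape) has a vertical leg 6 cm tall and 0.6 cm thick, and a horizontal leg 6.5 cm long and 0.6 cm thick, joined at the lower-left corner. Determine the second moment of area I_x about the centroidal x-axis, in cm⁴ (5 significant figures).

Treat the section as a set of non-overlapping primitives; coordinates are from the bounding-box lower-left.
Vertical leg: 0.6 × 6, A = 3.6 cm², y = 3 cm, Ī = 10.8 cm⁴.
Horizontal leg (remainder): 5.9 × 0.6, A = 3.54 cm², y = 0.3 cm, Ī = 0.1062 cm⁴.
Centroid: ȳ = ΣA·y / ΣA = 1.661345 cm.
Transfer each piece to the centroidal x-axis using Ī + A·d² with d = y − 1.661345:
  vertical leg: d = 1.338655 cm → contributes +17.25119 cm⁴
  horizontal leg (remainder): d = -1.361345 cm → contributes +6.666737 cm⁴
Total I = 23.91793 cm⁴.

I_x ≈ 23.918 cm⁴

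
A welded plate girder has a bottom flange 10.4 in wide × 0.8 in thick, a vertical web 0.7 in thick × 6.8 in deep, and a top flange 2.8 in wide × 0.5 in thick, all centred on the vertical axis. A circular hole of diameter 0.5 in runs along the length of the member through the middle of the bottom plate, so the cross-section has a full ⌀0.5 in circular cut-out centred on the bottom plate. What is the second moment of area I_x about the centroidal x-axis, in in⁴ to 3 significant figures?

I_x ≈ 108 in⁴

Split into non-overlapping primitives; take the origin at the lower-left of the bounding box.
Bottom plate: 10.4 × 0.8, A = 8.32 in², y = 0.4 in, Ī = 0.44373 in⁴.
Web plate: 0.7 × 6.8, A = 4.76 in², y = 4.2 in, Ī = 18.342 in⁴.
Top plate: 2.8 × 0.5, A = 1.4 in², y = 7.85 in, Ī = 0.029167 in⁴.
Hole (subtracted): ⌀0.5, A = 0.19635 in², y = 0.4 in, Ī = 0.003068 in⁴.
Centroid: ȳ = ΣA·y / ΣA = 2.3965 in.
Transfer each piece to the centroidal x-axis using Ī + A·d² with d = y − 2.3965:
  bottom plate: d = -1.9965 in → contributes +33.609 in⁴
  web plate: d = 1.8035 in → contributes +33.823 in⁴
  top plate: d = 5.4535 in → contributes +41.665 in⁴
  hole: d = -1.9965 in → contributes −0.78576 in⁴
Total I = 108.31 in⁴.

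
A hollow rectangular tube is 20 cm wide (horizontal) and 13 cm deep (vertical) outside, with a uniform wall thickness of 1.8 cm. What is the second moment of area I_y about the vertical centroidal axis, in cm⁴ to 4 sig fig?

Break the section into simple shapes (no overlaps), measuring from the bottom-left corner of the bounding box.
Outer rectangle: 20 × 13, A = 260 cm², x = 10 cm, Ī = 8666.67 cm⁴.
Inner void (subtracted): 16.4 × 9.4, A = 154.16 cm², x = 10 cm, Ī = 3455.24 cm⁴.
By symmetry the centroid is at mid-width, x̄ = 10 cm.
All pieces are centred on the vertical centroidal axis, so I = ΣĪ (holes subtracted) = 5211.43 cm⁴.

I_y ≈ 5211 cm⁴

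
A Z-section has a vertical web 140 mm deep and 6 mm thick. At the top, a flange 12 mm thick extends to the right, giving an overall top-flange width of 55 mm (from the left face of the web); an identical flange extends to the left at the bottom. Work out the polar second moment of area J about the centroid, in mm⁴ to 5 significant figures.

Treat the section as a set of non-overlapping primitives; coordinates are from the bounding-box lower-left.
Web: 6 × 140, A = 840 mm², y = 70 mm, Ī = 1 372 000 mm⁴.
Top flange (beyond web): 49 × 12, A = 588 mm², y = 134 mm, Ī = 7 056 mm⁴.
Bottom flange (beyond web): 49 × 12, A = 588 mm², y = 6 mm, Ī = 7 056 mm⁴.
Centroid: ȳ = ΣA·y / ΣA = 70 mm.
Transfer each piece to the centroidal x-axis using Ī + A·d² with d = y − 70:
  web: d = 0 mm → contributes +1 372 000 mm⁴
  top flange (beyond web): d = 64 mm → contributes +2 415 504 mm⁴
  bottom flange (beyond web): d = -64 mm → contributes +2 415 504 mm⁴
Total I = 6 203 008 mm⁴.
For the y-axis: x̄ = 52 mm.
Repeating about the centroidal y-axis gives I_y = 1 127 168 mm⁴.
Polar second moment: J = I_x + I_y = 7 330 176 mm⁴.

J ≈ 7.3302 × 10⁶ mm⁴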